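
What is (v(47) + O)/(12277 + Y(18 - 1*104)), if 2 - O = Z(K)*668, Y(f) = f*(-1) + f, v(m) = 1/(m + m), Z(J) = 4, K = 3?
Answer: -250979/1154038 ≈ -0.21748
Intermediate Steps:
v(m) = 1/(2*m)
Y(f) = 0 (Y(f) = -f + f = 0)
O = -2670 (O = 2 - 4*668 = 2 - 1*2672 = 2 - 2672 = -2670)
(v(47) + O)/(12277 + Y(18 - 1*104)) = ((1/2)/47 - 2670)/(12277 + 0) = ((1/2)*(1/47) - 2670)/12277 = (1/94 - 2670)*(1/12277) = -250979/94*1/12277 = -250979/1154038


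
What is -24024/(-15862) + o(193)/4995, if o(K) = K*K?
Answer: 4615867/514485 ≈ 8.9718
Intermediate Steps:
o(K) = K**2
-24024/(-15862) + o(193)/4995 = -24024/(-15862) + 193**2/4995 = -24024*(-1/15862) + 37249*(1/4995) = 156/103 + 37249/4995 = 4615867/514485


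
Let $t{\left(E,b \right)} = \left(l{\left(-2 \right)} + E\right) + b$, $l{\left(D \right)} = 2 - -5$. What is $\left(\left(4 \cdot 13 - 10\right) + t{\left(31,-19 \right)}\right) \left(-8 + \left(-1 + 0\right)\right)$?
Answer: $-549$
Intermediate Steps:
$l{\left(D \right)} = 7$ ($l{\left(D \right)} = 2 + 5 = 7$)
$t{\left(E,b \right)} = 7 + E + b$ ($t{\left(E,b \right)} = \left(7 + E\right) + b = 7 + E + b$)
$\left(\left(4 \cdot 13 - 10\right) + t{\left(31,-19 \right)}\right) \left(-8 + \left(-1 + 0\right)\right) = \left(\left(4 \cdot 13 - 10\right) + \left(7 + 31 - 19\right)\right) \left(-8 + \left(-1 + 0\right)\right) = \left(\left(52 - 10\right) + 19\right) \left(-8 - 1\right) = \left(42 + 19\right) \left(-9\right) = 61 \left(-9\right) = -549$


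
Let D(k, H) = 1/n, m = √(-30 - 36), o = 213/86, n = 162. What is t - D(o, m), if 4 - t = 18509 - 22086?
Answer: 580121/162 ≈ 3581.0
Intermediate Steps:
o = 213/86 (o = 213*(1/86) = 213/86 ≈ 2.4767)
t = 3581 (t = 4 - (18509 - 22086) = 4 - 1*(-3577) = 4 + 3577 = 3581)
m = I*√66 (m = √(-66) = I*√66 ≈ 8.124*I)
D(k, H) = 1/162
t - D(o, m) = 3581 - 1*1/162 = 3581 - 1/162 = 580121/162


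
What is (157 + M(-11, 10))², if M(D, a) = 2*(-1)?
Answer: 24025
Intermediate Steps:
M(D, a) = -2
(157 + M(-11, 10))² = (157 - 2)² = 155² = 24025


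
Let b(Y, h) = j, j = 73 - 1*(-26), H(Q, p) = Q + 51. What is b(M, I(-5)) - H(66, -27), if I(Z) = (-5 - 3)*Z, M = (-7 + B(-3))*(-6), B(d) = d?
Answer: -18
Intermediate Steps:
H(Q, p) = 51 + Q
M = 60 (M = (-7 - 3)*(-6) = -10*(-6) = 60)
I(Z) = -8*Z
j = 99 (j = 73 + 26 = 99)
b(Y, h) = 99
b(M, I(-5)) - H(66, -27) = 99 - (51 + 66) = 99 - 1*117 = 99 - 117 = -18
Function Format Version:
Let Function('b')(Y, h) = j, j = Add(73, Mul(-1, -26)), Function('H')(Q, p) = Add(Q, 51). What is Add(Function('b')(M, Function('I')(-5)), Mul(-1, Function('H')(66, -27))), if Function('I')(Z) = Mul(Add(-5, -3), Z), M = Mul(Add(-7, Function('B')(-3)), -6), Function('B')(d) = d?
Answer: -18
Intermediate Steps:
Function('H')(Q, p) = Add(51, Q)
M = 60 (M = Mul(Add(-7, -3), -6) = Mul(-10, -6) = 60)
Function('I')(Z) = Mul(-8, Z)
j = 99 (j = Add(73, 26) = 99)
Function('b')(Y, h) = 99
Add(Function('b')(M, Function('I')(-5)), Mul(-1, Function('H')(66, -27))) = Add(99, Mul(-1, Add(51, 66))) = Add(99, Mul(-1, 117)) = Add(99, -117) = -18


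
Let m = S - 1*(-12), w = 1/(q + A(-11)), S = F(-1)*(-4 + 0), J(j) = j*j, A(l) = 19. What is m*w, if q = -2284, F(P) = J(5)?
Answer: 88/2265 ≈ 0.038852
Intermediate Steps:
J(j) = j²
F(P) = 25 (F(P) = 5² = 25)
S = -100 (S = 25*(-4 + 0) = 25*(-4) = -100)
w = -1/2265 (w = 1/(-2284 + 19) = 1/(-2265) = -1/2265 ≈ -0.00044150)
m = -88 (m = -100 - 1*(-12) = -100 + 12 = -88)
m*w = -88*(-1/2265) = 88/2265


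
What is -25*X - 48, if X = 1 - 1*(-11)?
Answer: -348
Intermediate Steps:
X = 12 (X = 1 + 11 = 12)
-25*X - 48 = -25*12 - 48 = -300 - 48 = -348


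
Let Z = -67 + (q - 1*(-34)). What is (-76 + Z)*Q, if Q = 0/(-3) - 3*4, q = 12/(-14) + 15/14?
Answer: 9138/7 ≈ 1305.4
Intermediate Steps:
q = 3/14 (q = 12*(-1/14) + 15*(1/14) = -6/7 + 15/14 = 3/14 ≈ 0.21429)
Q = -12 (Q = 0*(-⅓) - 12 = 0 - 12 = -12)
Z = -459/14 (Z = -67 + (3/14 - 1*(-34)) = -67 + (3/14 + 34) = -67 + 479/14 = -459/14 ≈ -32.786)
(-76 + Z)*Q = (-76 - 459/14)*(-12) = -1523/14*(-12) = 9138/7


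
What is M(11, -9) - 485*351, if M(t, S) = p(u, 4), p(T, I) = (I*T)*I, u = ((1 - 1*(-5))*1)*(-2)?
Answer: -170427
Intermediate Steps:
u = -12 (u = ((1 + 5)*1)*(-2) = (6*1)*(-2) = 6*(-2) = -12)
p(T, I) = T*I**2
M(t, S) = -192 (M(t, S) = -12*4**2 = -12*16 = -192)
M(11, -9) - 485*351 = -192 - 485*351 = -192 - 170235 = -170427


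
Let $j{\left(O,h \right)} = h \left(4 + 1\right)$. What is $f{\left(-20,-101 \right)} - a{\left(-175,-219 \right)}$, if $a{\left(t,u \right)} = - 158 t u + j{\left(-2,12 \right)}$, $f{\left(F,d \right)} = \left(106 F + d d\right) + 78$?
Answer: $6063449$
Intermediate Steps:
$j{\left(O,h \right)} = 5 h$ ($j{\left(O,h \right)} = h 5 = 5 h$)
$f{\left(F,d \right)} = 78 + d^{2} + 106 F$ ($f{\left(F,d \right)} = \left(106 F + d^{2}\right) + 78 = \left(d^{2} + 106 F\right) + 78 = 78 + d^{2} + 106 F$)
$a{\left(t,u \right)} = 60 - 158 t u$ ($a{\left(t,u \right)} = - 158 t u + 5 \cdot 12 = - 158 t u + 60 = 60 - 158 t u$)
$f{\left(-20,-101 \right)} - a{\left(-175,-219 \right)} = \left(78 + \left(-101\right)^{2} + 106 \left(-20\right)\right) - \left(60 - \left(-27650\right) \left(-219\right)\right) = \left(78 + 10201 - 2120\right) - \left(60 - 6055350\right) = 8159 - -6055290 = 8159 + 6055290 = 6063449$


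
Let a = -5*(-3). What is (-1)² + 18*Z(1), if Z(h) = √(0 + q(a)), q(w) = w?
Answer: 1 + 18*√15 ≈ 70.714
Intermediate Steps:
a = 15
Z(h) = √15 (Z(h) = √(0 + 15) = √15)
(-1)² + 18*Z(1) = (-1)² + 18*√15 = 1 + 18*√15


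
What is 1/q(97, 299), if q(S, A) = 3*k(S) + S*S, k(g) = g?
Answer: 1/9700 ≈ 0.00010309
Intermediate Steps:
q(S, A) = S² + 3*S (q(S, A) = 3*S + S*S = 3*S + S² = S² + 3*S)
1/q(97, 299) = 1/(97*(3 + 97)) = 1/(97*100) = 1/9700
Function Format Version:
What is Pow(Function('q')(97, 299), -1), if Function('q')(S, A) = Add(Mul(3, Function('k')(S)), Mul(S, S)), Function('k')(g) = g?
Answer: Rational(1, 9700) ≈ 0.00010309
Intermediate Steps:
Function('q')(S, A) = Add(Pow(S, 2), Mul(3, S)) (Function('q')(S, A) = Add(Mul(3, S), Mul(S, S)) = Add(Mul(3, S), Pow(S, 2)) = Add(Pow(S, 2), Mul(3, S)))
Pow(Function('q')(97, 299), -1) = Pow(Mul(97, Add(3, 97)), -1) = Pow(Mul(97, 100), -1) = Pow(9700, -1) = Rational(1, 9700)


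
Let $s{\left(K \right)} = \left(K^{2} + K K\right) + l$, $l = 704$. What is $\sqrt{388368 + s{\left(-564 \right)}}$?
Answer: $4 \sqrt{64079} \approx 1012.6$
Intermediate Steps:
$s{\left(K \right)} = 704 + 2 K^{2}$ ($s{\left(K \right)} = \left(K^{2} + K K\right) + 704 = \left(K^{2} + K^{2}\right) + 704 = 2 K^{2} + 704 = 704 + 2 K^{2}$)
$\sqrt{388368 + s{\left(-564 \right)}} = \sqrt{388368 + \left(704 + 2 \left(-564\right)^{2}\right)} = \sqrt{388368 + \left(704 + 2 \cdot 318096\right)} = \sqrt{388368 + \left(704 + 636192\right)} = \sqrt{388368 + 636896} = \sqrt{1025264} = 4 \sqrt{64079}$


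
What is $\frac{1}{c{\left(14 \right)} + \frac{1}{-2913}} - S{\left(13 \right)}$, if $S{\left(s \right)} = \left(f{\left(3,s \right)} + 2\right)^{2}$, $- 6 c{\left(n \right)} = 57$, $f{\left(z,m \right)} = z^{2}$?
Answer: $- \frac{6703055}{55349} \approx -121.11$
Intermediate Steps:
$c{\left(n \right)} = - \frac{19}{2}$ ($c{\left(n \right)} = \left(- \frac{1}{6}\right) 57 = - \frac{19}{2}$)
$S{\left(s \right)} = 121$ ($S{\left(s \right)} = \left(3^{2} + 2\right)^{2} = \left(9 + 2\right)^{2} = 11^{2} = 121$)
$\frac{1}{c{\left(14 \right)} + \frac{1}{-2913}} - S{\left(13 \right)} = \frac{1}{- \frac{19}{2} + \frac{1}{-2913}} - 121 = \frac{1}{- \frac{19}{2} - \frac{1}{2913}} - 121 = \frac{1}{- \frac{55349}{5826}} - 121 = - \frac{5826}{55349} - 121 = - \frac{6703055}{55349}$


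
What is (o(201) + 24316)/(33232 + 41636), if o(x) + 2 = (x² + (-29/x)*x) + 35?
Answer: 64721/74868 ≈ 0.86447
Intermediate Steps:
o(x) = 4 + x² (o(x) = -2 + ((x² + (-29/x)*x) + 35) = -2 + ((x² - 29) + 35) = -2 + ((-29 + x²) + 35) = -2 + (6 + x²) = 4 + x²)
(o(201) + 24316)/(33232 + 41636) = ((4 + 201²) + 24316)/(33232 + 41636) = ((4 + 40401) + 24316)/74868 = (40405 + 24316)*(1/74868) = 64721*(1/74868) = 64721/74868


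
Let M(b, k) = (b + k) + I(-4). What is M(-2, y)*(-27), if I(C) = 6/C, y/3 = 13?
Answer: -1917/2 ≈ -958.50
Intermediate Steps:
y = 39 (y = 3*13 = 39)
M(b, k) = -3/2 + b + k (M(b, k) = (b + k) + 6/(-4) = (b + k) + 6*(-¼) = (b + k) - 3/2 = -3/2 + b + k)
M(-2, y)*(-27) = (-3/2 - 2 + 39)*(-27) = (71/2)*(-27) = -1917/2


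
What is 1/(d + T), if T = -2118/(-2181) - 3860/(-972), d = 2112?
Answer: 176661/373981145 ≈ 0.00047238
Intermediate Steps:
T = 873113/176661 (T = -2118*(-1/2181) - 3860*(-1/972) = 706/727 + 965/243 = 873113/176661 ≈ 4.9423)
1/(d + T) = 1/(2112 + 873113/176661) = 1/(373981145/176661) = 176661/373981145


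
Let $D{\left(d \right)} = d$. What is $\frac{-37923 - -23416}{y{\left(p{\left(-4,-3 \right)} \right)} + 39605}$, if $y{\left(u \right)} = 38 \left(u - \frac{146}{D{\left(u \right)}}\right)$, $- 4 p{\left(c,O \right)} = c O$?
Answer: $- \frac{43521}{124021} \approx -0.35092$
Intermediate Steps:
$p{\left(c,O \right)} = - \frac{O c}{4}$ ($p{\left(c,O \right)} = - \frac{c O}{4} = - \frac{O c}{4}$)
$y{\left(u \right)} = - \frac{5548}{u} + 38 u$ ($y{\left(u \right)} = 38 \left(u - \frac{146}{u}\right) = - \frac{5548}{u} + 38 u$)
$\frac{-37923 - -23416}{y{\left(p{\left(-4,-3 \right)} \right)} + 39605} = \frac{-37923 - -23416}{\left(- \frac{5548}{\left(- \frac{1}{4}\right) \left(-3\right) \left(-4\right)} + 38 \left(\left(- \frac{1}{4}\right) \left(-3\right) \left(-4\right)\right)\right) + 39605} = \frac{-37923 + 23416}{\left(- \frac{5548}{-3} + 38 \left(-3\right)\right) + 39605} = - \frac{14507}{\left(\left(-5548\right) \left(- \frac{1}{3}\right) - 114\right) + 39605} = - \frac{14507}{\left(\frac{5548}{3} - 114\right) + 39605} = - \frac{14507}{\frac{5206}{3} + 39605} = - \frac{14507}{\frac{124021}{3}} = \left(-14507\right) \frac{3}{124021} = - \frac{43521}{124021}$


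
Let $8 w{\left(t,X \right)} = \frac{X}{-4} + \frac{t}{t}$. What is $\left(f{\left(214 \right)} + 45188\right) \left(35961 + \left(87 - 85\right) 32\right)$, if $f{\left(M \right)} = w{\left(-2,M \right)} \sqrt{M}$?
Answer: $1627897700 - \frac{3782625 \sqrt{214}}{16} \approx 1.6244 \cdot 10^{9}$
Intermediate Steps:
$w{\left(t,X \right)} = \frac{1}{8} - \frac{X}{32}$ ($w{\left(t,X \right)} = \frac{\frac{X}{-4} + \frac{t}{t}}{8} = \frac{X \left(- \frac{1}{4}\right) + 1}{8} = \frac{- \frac{X}{4} + 1}{8} = \frac{1 - \frac{X}{4}}{8} = \frac{1}{8} - \frac{X}{32}$)
$f{\left(M \right)} = \sqrt{M} \left(\frac{1}{8} - \frac{M}{32}\right)$ ($f{\left(M \right)} = \left(\frac{1}{8} - \frac{M}{32}\right) \sqrt{M} = \sqrt{M} \left(\frac{1}{8} - \frac{M}{32}\right)$)
$\left(f{\left(214 \right)} + 45188\right) \left(35961 + \left(87 - 85\right) 32\right) = \left(\frac{\sqrt{214} \left(4 - 214\right)}{32} + 45188\right) \left(35961 + \left(87 - 85\right) 32\right) = \left(\frac{\sqrt{214} \left(4 - 214\right)}{32} + 45188\right) \left(35961 + 2 \cdot 32\right) = \left(\frac{1}{32} \sqrt{214} \left(-210\right) + 45188\right) \left(35961 + 64\right) = \left(- \frac{105 \sqrt{214}}{16} + 45188\right) 36025 = \left(45188 - \frac{105 \sqrt{214}}{16}\right) 36025 = 1627897700 - \frac{3782625 \sqrt{214}}{16}$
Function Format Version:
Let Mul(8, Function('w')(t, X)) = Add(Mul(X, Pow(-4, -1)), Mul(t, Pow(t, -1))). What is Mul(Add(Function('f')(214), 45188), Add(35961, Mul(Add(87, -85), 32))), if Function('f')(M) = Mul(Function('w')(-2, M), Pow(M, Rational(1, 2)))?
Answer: Add(1627897700, Mul(Rational(-3782625, 16), Pow(214, Rational(1, 2)))) ≈ 1.6244e+9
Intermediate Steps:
Function('w')(t, X) = Add(Rational(1, 8), Mul(Rational(-1, 32), X)) (Function('w')(t, X) = Mul(Rational(1, 8), Add(Mul(X, Pow(-4, -1)), Mul(t, Pow(t, -1)))) = Mul(Rational(1, 8), Add(Mul(X, Rational(-1, 4)), 1)) = Mul(Rational(1, 8), Add(Mul(Rational(-1, 4), X), 1)) = Mul(Rational(1, 8), Add(1, Mul(Rational(-1, 4), X))) = Add(Rational(1, 8), Mul(Rational(-1, 32), X)))
Function('f')(M) = Mul(Pow(M, Rational(1, 2)), Add(Rational(1, 8), Mul(Rational(-1, 32), M))) (Function('f')(M) = Mul(Add(Rational(1, 8), Mul(Rational(-1, 32), M)), Pow(M, Rational(1, 2))) = Mul(Pow(M, Rational(1, 2)), Add(Rational(1, 8), Mul(Rational(-1, 32), M))))
Mul(Add(Function('f')(214), 45188), Add(35961, Mul(Add(87, -85), 32))) = Mul(Add(Mul(Rational(1, 32), Pow(214, Rational(1, 2)), Add(4, Mul(-1, 214))), 45188), Add(35961, Mul(Add(87, -85), 32))) = Mul(Add(Mul(Rational(1, 32), Pow(214, Rational(1, 2)), Add(4, -214)), 45188), Add(35961, Mul(2, 32))) = Mul(Add(Mul(Rational(1, 32), Pow(214, Rational(1, 2)), -210), 45188), Add(35961, 64)) = Mul(Add(Mul(Rational(-105, 16), Pow(214, Rational(1, 2))), 45188), 36025) = Mul(Add(45188, Mul(Rational(-105, 16), Pow(214, Rational(1, 2)))), 36025) = Add(1627897700, Mul(Rational(-3782625, 16), Pow(214, Rational(1, 2))))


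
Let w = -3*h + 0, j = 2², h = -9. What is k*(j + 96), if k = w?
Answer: 2700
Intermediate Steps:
j = 4
w = 27 (w = -3*(-9) + 0 = 27 + 0 = 27)
k = 27
k*(j + 96) = 27*(4 + 96) = 27*100 = 2700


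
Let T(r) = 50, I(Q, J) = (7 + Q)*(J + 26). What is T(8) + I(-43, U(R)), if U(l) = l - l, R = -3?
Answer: -886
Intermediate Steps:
U(l) = 0
I(Q, J) = (7 + Q)*(26 + J)
T(8) + I(-43, U(R)) = 50 + (182 + 7*0 + 26*(-43) + 0*(-43)) = 50 + (182 + 0 - 1118 + 0) = 50 - 936 = -886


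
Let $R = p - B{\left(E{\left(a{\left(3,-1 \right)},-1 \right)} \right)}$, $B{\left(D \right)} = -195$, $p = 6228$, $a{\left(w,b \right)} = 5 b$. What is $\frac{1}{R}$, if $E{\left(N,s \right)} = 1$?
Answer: $\frac{1}{6423} \approx 0.00015569$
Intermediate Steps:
$R = 6423$ ($R = 6228 - -195 = 6228 + 195 = 6423$)
$\frac{1}{R} = \frac{1}{6423}$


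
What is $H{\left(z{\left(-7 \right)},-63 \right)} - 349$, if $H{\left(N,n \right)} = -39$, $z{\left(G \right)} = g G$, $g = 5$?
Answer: $-388$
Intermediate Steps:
$z{\left(G \right)} = 5 G$
$H{\left(z{\left(-7 \right)},-63 \right)} - 349 = -39 - 349 = -388$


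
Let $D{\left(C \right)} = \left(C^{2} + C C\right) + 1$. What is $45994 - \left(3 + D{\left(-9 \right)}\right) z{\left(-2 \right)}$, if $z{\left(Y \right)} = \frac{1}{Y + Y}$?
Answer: $\frac{92071}{2} \approx 46036.0$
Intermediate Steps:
$D{\left(C \right)} = 1 + 2 C^{2}$ ($D{\left(C \right)} = \left(C^{2} + C^{2}\right) + 1 = 2 C^{2} + 1 = 1 + 2 C^{2}$)
$z{\left(Y \right)} = \frac{1}{2 Y}$
$45994 - \left(3 + D{\left(-9 \right)}\right) z{\left(-2 \right)} = 45994 - \left(3 + \left(1 + 2 \left(-9\right)^{2}\right)\right) \frac{1}{2 \left(-2\right)} = 45994 - \left(3 + \left(1 + 2 \cdot 81\right)\right) \frac{1}{2} \left(- \frac{1}{2}\right) = 45994 - \left(3 + \left(1 + 162\right)\right) \left(- \frac{1}{4}\right) = 45994 - \left(3 + 163\right) \left(- \frac{1}{4}\right) = 45994 - 166 \left(- \frac{1}{4}\right) = 45994 - - \frac{83}{2} = 45994 + \frac{83}{2} = \frac{92071}{2}$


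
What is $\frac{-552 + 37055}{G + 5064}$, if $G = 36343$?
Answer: $\frac{36503}{41407} \approx 0.88157$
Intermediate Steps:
$\frac{-552 + 37055}{G + 5064} = \frac{-552 + 37055}{36343 + 5064} = \frac{36503}{41407}$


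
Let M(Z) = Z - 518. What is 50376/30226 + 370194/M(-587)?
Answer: -327465246/982345 ≈ -333.35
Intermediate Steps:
M(Z) = -518 + Z
50376/30226 + 370194/M(-587) = 50376/30226 + 370194/(-518 - 587) = 50376*(1/30226) + 370194/(-1105) = 25188/15113 + 370194*(-1/1105) = 25188/15113 - 370194/1105 = -327465246/982345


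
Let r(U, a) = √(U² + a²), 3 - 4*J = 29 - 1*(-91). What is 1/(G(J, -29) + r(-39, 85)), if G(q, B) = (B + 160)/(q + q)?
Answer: 15327/59827675 + 13689*√8746/119655350 ≈ 0.010955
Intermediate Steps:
J = -117/4 (J = ¾ - (29 - 1*(-91))/4 = ¾ - (29 + 91)/4 = ¾ - ¼*120 = ¾ - 30 = -117/4 ≈ -29.250)
G(q, B) = (160 + B)/(2*q) (G(q, B) = (160 + B)/((2*q)) = (160 + B)*(1/(2*q)) = (160 + B)/(2*q))
1/(G(J, -29) + r(-39, 85)) = 1/((160 - 29)/(2*(-117/4)) + √((-39)² + 85²)) = 1/((½)*(-4/117)*131 + √(1521 + 7225)) = 1/(-262/117 + √8746)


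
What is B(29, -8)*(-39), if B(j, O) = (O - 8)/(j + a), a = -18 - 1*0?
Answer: 624/11 ≈ 56.727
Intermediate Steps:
a = -18 (a = -18 + 0 = -18)
B(j, O) = (-8 + O)/(-18 + j) (B(j, O) = (O - 8)/(j - 18) = (-8 + O)/(-18 + j))
B(29, -8)*(-39) = ((-8 - 8)/(-18 + 29))*(-39) = (-16/11)*(-39) = ((1/11)*(-16))*(-39) = -16/11*(-39) = 624/11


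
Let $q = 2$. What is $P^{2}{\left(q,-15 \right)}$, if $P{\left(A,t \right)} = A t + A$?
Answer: $784$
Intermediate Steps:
$P{\left(A,t \right)} = A + A t$
$P^{2}{\left(q,-15 \right)} = \left(2 \left(1 - 15\right)\right)^{2} = \left(2 \left(-14\right)\right)^{2} = \left(-28\right)^{2} = 784$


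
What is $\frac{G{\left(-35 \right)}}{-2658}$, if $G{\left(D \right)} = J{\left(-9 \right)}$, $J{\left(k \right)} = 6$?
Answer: $- \frac{1}{443} \approx -0.0022573$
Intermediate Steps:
$G{\left(D \right)} = 6$
$\frac{G{\left(-35 \right)}}{-2658} = \frac{6}{-2658} = 6 \left(- \frac{1}{2658}\right) = - \frac{1}{443}$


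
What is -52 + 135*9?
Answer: 1163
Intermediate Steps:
-52 + 135*9 = -52 + 1215 = 1163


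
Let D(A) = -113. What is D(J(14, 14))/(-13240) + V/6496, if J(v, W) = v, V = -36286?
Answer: -29980787/5375440 ≈ -5.5774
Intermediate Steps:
D(J(14, 14))/(-13240) + V/6496 = -113/(-13240) - 36286/6496 = -113*(-1/13240) - 36286*1/6496 = 113/13240 - 18143/3248 = -29980787/5375440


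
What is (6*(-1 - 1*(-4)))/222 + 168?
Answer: 6219/37 ≈ 168.08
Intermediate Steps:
(6*(-1 - 1*(-4)))/222 + 168 = (6*(-1 + 4))/222 + 168 = (6*3)/222 + 168 = (1/222)*18 + 168 = 3/37 + 168 = 6219/37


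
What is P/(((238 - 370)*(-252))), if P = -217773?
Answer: -24197/3696 ≈ -6.5468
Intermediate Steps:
P/(((238 - 370)*(-252))) = -217773*(-1/(252*(238 - 370))) = -217773/((-132*(-252))) = -217773/33264 = -217773*1/33264 = -24197/3696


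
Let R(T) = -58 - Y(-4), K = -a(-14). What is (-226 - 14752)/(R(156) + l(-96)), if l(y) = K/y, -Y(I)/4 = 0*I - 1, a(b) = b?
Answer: 718944/2983 ≈ 241.01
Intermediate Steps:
Y(I) = 4 (Y(I) = -4*(0*I - 1) = -4*(0 - 1) = -4*(-1) = 4)
K = 14 (K = -1*(-14) = 14)
R(T) = -62 (R(T) = -58 - 1*4 = -58 - 4 = -62)
l(y) = 14/y
(-226 - 14752)/(R(156) + l(-96)) = (-226 - 14752)/(-62 + 14/(-96)) = -14978/(-62 + 14*(-1/96)) = -14978/(-62 - 7/48) = -14978/(-2983/48) = -14978*(-48/2983) = 718944/2983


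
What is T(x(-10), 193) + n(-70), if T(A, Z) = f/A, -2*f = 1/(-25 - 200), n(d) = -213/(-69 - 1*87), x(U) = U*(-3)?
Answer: 119819/87750 ≈ 1.3655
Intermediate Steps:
x(U) = -3*U
n(d) = 71/52 (n(d) = -213/(-69 - 87) = -213/(-156) = -213*(-1/156) = 71/52)
f = 1/450 (f = -1/(2*(-25 - 200)) = -½/(-225) = -½*(-1/225) = 1/450 ≈ 0.0022222)
T(A, Z) = 1/(450*A)
T(x(-10), 193) + n(-70) = 1/(450*((-3*(-10)))) + 71/52 = (1/450)/30 + 71/52 = (1/450)*(1/30) + 71/52 = 1/13500 + 71/52 = 119819/87750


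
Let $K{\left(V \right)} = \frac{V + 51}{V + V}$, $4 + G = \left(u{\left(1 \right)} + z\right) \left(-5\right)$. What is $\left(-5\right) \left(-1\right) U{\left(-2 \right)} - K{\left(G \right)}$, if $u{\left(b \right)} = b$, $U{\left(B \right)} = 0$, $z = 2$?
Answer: $\frac{16}{19} \approx 0.8421$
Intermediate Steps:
$G = -19$ ($G = -4 + \left(1 + 2\right) \left(-5\right) = -4 + 3 \left(-5\right) = -4 - 15 = -19$)
$K{\left(V \right)} = \frac{51 + V}{2 V}$
$\left(-5\right) \left(-1\right) U{\left(-2 \right)} - K{\left(G \right)} = \left(-5\right) \left(-1\right) 0 - \frac{51 - 19}{2 \left(-19\right)} = 5 \cdot 0 - \frac{1}{2} \left(- \frac{1}{19}\right) 32 = 0 - - \frac{16}{19} = 0 + \frac{16}{19} = \frac{16}{19}$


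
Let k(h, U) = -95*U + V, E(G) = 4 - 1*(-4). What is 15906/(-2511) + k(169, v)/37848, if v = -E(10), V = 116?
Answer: -16661407/2639898 ≈ -6.3114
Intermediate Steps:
E(G) = 8 (E(G) = 4 + 4 = 8)
v = -8 (v = -1*8 = -8)
k(h, U) = 116 - 95*U (k(h, U) = -95*U + 116 = 116 - 95*U)
15906/(-2511) + k(169, v)/37848 = 15906/(-2511) + (116 - 95*(-8))/37848 = 15906*(-1/2511) + (116 + 760)*(1/37848) = -5302/837 + 876*(1/37848) = -5302/837 + 73/3154 = -16661407/2639898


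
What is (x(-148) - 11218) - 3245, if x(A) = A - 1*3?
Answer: -14614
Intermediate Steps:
x(A) = -3 + A (x(A) = A - 3 = -3 + A)
(x(-148) - 11218) - 3245 = ((-3 - 148) - 11218) - 3245 = (-151 - 11218) - 3245 = -11369 - 3245 = -14614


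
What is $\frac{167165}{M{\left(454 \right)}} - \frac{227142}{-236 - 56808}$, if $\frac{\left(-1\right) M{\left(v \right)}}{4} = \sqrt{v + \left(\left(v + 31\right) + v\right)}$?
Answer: $\frac{113571}{28522} - \frac{167165 \sqrt{1393}}{5572} \approx -1115.7$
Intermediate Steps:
$M{\left(v \right)} = - 4 \sqrt{31 + 3 v}$ ($M{\left(v \right)} = - 4 \sqrt{v + \left(\left(v + 31\right) + v\right)} = - 4 \sqrt{v + \left(\left(31 + v\right) + v\right)} = - 4 \sqrt{v + \left(31 + 2 v\right)} = - 4 \sqrt{31 + 3 v}$)
$\frac{167165}{M{\left(454 \right)}} - \frac{227142}{-236 - 56808} = \frac{167165}{\left(-4\right) \sqrt{31 + 3 \cdot 454}} - \frac{227142}{-236 - 56808} = \frac{167165}{\left(-4\right) \sqrt{31 + 1362}} - \frac{227142}{-236 - 56808} = \frac{167165}{\left(-4\right) \sqrt{1393}} - \frac{227142}{-57044} = 167165 \left(- \frac{\sqrt{1393}}{5572}\right) - - \frac{113571}{28522} = - \frac{167165 \sqrt{1393}}{5572} + \frac{113571}{28522} = \frac{113571}{28522} - \frac{167165 \sqrt{1393}}{5572}$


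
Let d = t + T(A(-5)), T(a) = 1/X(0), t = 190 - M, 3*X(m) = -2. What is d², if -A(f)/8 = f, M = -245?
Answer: 751689/4 ≈ 1.8792e+5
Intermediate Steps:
X(m) = -⅔ (X(m) = (⅓)*(-2) = -⅔)
A(f) = -8*f
t = 435 (t = 190 - 1*(-245) = 190 + 245 = 435)
T(a) = -3/2 (T(a) = 1/(-⅔) = -3/2)
d = 867/2 (d = 435 - 3/2 = 867/2 ≈ 433.50)
d² = (867/2)² = 751689/4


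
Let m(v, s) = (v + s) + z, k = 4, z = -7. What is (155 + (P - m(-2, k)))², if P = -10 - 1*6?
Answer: 20736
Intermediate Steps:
m(v, s) = -7 + s + v (m(v, s) = (v + s) - 7 = (s + v) - 7 = -7 + s + v)
P = -16 (P = -10 - 6 = -16)
(155 + (P - m(-2, k)))² = (155 + (-16 - (-7 + 4 - 2)))² = (155 + (-16 - 1*(-5)))² = (155 + (-16 + 5))² = (155 - 11)² = 144² = 20736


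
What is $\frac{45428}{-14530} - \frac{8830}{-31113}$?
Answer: $- \frac{642550732}{226035945} \approx -2.8427$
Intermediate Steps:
$\frac{45428}{-14530} - \frac{8830}{-31113} = 45428 \left(- \frac{1}{14530}\right) - - \frac{8830}{31113} = - \frac{22714}{7265} + \frac{8830}{31113} = - \frac{642550732}{226035945}$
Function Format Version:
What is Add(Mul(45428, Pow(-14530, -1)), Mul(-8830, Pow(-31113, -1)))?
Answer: Rational(-642550732, 226035945) ≈ -2.8427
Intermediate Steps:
Add(Mul(45428, Pow(-14530, -1)), Mul(-8830, Pow(-31113, -1))) = Add(Mul(45428, Rational(-1, 14530)), Mul(-8830, Rational(-1, 31113))) = Add(Rational(-22714, 7265), Rational(8830, 31113)) = Rational(-642550732, 226035945)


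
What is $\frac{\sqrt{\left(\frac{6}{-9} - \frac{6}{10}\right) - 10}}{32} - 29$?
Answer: $-29 + \frac{13 i \sqrt{15}}{480} \approx -29.0 + 0.10489 i$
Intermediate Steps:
$\frac{\sqrt{\left(\frac{6}{-9} - \frac{6}{10}\right) - 10}}{32} - 29 = \sqrt{\left(6 \left(- \frac{1}{9}\right) - \frac{3}{5}\right) - 10} \cdot \frac{1}{32} - 29 = \sqrt{\left(- \frac{2}{3} - \frac{3}{5}\right) - 10} \cdot \frac{1}{32} - 29 = \sqrt{- \frac{19}{15} - 10} \cdot \frac{1}{32} - 29 = \sqrt{- \frac{169}{15}} \cdot \frac{1}{32} - 29 = \frac{13 i \sqrt{15}}{15} \cdot \frac{1}{32} - 29 = \frac{13 i \sqrt{15}}{480} - 29 = -29 + \frac{13 i \sqrt{15}}{480}$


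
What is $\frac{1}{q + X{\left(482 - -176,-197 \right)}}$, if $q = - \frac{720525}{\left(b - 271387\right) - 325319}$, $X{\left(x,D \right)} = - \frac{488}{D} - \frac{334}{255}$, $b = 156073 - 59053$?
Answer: $\frac{8367242070}{21832719929} \approx 0.38324$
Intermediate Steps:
$b = 97020$ ($b = 156073 - 59053 = 97020$)
$X{\left(x,D \right)} = - \frac{334}{255} - \frac{488}{D}$ ($X{\left(x,D \right)} = - \frac{488}{D} - \frac{334}{255} = - \frac{334}{255} - \frac{488}{D}$)
$q = \frac{240175}{166562}$ ($q = - \frac{720525}{\left(97020 - 271387\right) - 325319} = - \frac{720525}{-174367 - 325319} = - \frac{720525}{-499686} = \left(-720525\right) \left(- \frac{1}{499686}\right) = \frac{240175}{166562} \approx 1.442$)
$\frac{1}{q + X{\left(482 - -176,-197 \right)}} = \frac{1}{\frac{240175}{166562} - \left(\frac{334}{255} + \frac{488}{-197}\right)} = \frac{1}{\frac{240175}{166562} - - \frac{58642}{50235}} = \frac{1}{\frac{240175}{166562} + \left(- \frac{334}{255} + \frac{488}{197}\right)} = \frac{1}{\frac{240175}{166562} + \frac{58642}{50235}} = \frac{1}{\frac{21832719929}{8367242070}} = \frac{8367242070}{21832719929}$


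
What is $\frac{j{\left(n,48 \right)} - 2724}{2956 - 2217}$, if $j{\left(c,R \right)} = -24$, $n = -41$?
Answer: $- \frac{2748}{739} \approx -3.7185$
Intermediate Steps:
$\frac{j{\left(n,48 \right)} - 2724}{2956 - 2217} = \frac{-24 - 2724}{2956 - 2217} = - \frac{2748}{739}$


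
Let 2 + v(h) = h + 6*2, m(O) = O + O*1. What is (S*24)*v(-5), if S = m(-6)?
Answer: -1440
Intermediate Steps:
m(O) = 2*O (m(O) = O + O = 2*O)
v(h) = 10 + h (v(h) = -2 + (h + 6*2) = -2 + (h + 12) = -2 + (12 + h) = 10 + h)
S = -12 (S = 2*(-6) = -12)
(S*24)*v(-5) = (-12*24)*(10 - 5) = -288*5 = -1440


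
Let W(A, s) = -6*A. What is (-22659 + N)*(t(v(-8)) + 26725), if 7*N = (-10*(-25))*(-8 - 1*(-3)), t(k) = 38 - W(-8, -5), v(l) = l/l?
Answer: -4270740045/7 ≈ -6.1011e+8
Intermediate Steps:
v(l) = 1
t(k) = -10 (t(k) = 38 - (-6)*(-8) = 38 - 1*48 = 38 - 48 = -10)
N = -1250/7 (N = ((-10*(-25))*(-8 - 1*(-3)))/7 = (250*(-8 + 3))/7 = (250*(-5))/7 = (⅐)*(-1250) = -1250/7 ≈ -178.57)
(-22659 + N)*(t(v(-8)) + 26725) = (-22659 - 1250/7)*(-10 + 26725) = -159863/7*26715 = -4270740045/7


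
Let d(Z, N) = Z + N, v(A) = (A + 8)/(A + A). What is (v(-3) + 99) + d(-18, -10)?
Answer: 421/6 ≈ 70.167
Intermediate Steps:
v(A) = (8 + A)/(2*A) (v(A) = (8 + A)/((2*A)) = (8 + A)*(1/(2*A)) = (8 + A)/(2*A))
d(Z, N) = N + Z
(v(-3) + 99) + d(-18, -10) = ((1/2)*(8 - 3)/(-3) + 99) + (-10 - 18) = ((1/2)*(-1/3)*5 + 99) - 28 = (-5/6 + 99) - 28 = 589/6 - 28 = 421/6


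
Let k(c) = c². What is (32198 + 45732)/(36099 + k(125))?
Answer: 38965/25862 ≈ 1.5067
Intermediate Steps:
(32198 + 45732)/(36099 + k(125)) = (32198 + 45732)/(36099 + 125²) = 77930/(36099 + 15625) = 77930/51724 = 77930*(1/51724) = 38965/25862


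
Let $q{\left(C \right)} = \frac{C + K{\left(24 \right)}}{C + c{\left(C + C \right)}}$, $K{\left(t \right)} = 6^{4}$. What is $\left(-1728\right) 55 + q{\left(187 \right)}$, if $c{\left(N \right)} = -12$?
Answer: $- \frac{16630517}{175} \approx -95032.0$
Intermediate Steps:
$K{\left(t \right)} = 1296$
$q{\left(C \right)} = \frac{1296 + C}{-12 + C}$ ($q{\left(C \right)} = \frac{C + 1296}{C - 12} = \frac{1296 + C}{-12 + C}$)
$\left(-1728\right) 55 + q{\left(187 \right)} = \left(-1728\right) 55 + \frac{1296 + 187}{-12 + 187} = -95040 + \frac{1}{175} \cdot 1483 = -95040 + \frac{1483}{175} = - \frac{16630517}{175}$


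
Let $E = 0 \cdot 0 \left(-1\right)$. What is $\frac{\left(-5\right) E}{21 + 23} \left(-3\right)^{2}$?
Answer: $0$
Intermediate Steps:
$E = 0$ ($E = 0 \left(-1\right) = 0$)
$\frac{\left(-5\right) E}{21 + 23} \left(-3\right)^{2} = \frac{\left(-5\right) 0}{21 + 23} \left(-3\right)^{2} = \frac{0}{44} \cdot 9 = 0 \cdot \frac{1}{44} \cdot 9 = 0 \cdot 9 = 0$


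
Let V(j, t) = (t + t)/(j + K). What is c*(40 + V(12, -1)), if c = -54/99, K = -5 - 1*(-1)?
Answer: -477/22 ≈ -21.682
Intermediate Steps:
K = -4 (K = -5 + 1 = -4)
V(j, t) = 2*t/(-4 + j) (V(j, t) = (t + t)/(j - 4) = (2*t)/(-4 + j) = 2*t/(-4 + j))
c = -6/11 (c = -54*1/99 = -6/11 ≈ -0.54545)
c*(40 + V(12, -1)) = -6*(40 + 2*(-1)/(-4 + 12))/11 = -6*(40 + 2*(-1)/8)/11 = -6*(40 + 2*(-1)*(1/8))/11 = -6*(40 - 1/4)/11 = -6/11*159/4 = -477/22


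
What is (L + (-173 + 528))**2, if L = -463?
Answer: 11664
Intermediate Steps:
(L + (-173 + 528))**2 = (-463 + (-173 + 528))**2 = (-463 + 355)**2 = (-108)**2 = 11664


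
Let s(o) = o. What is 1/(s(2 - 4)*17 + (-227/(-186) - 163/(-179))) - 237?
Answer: -251500959/1061045 ≈ -237.03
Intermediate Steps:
1/(s(2 - 4)*17 + (-227/(-186) - 163/(-179))) - 237 = 1/((2 - 4)*17 + (-227/(-186) - 163/(-179))) - 237 = 1/(-2*17 + (-227*(-1/186) - 163*(-1/179))) - 237 = 1/(-34 + (227/186 + 163/179)) - 237 = 1/(-34 + 70951/33294) - 237 = 1/(-1061045/33294) - 237 = -33294/1061045 - 237 = -251500959/1061045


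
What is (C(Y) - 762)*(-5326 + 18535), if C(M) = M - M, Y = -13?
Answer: -10065258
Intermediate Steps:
C(M) = 0
(C(Y) - 762)*(-5326 + 18535) = (0 - 762)*(-5326 + 18535) = -762*13209 = -10065258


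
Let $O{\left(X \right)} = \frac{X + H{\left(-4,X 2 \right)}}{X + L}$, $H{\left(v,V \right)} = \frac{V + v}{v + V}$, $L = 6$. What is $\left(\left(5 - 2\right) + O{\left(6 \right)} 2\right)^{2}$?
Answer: $\frac{625}{36} \approx 17.361$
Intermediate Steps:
$H{\left(v,V \right)} = 1$ ($H{\left(v,V \right)} = \frac{V + v}{V + v} = 1$)
$O{\left(X \right)} = \frac{1 + X}{6 + X}$ ($O{\left(X \right)} = \frac{X + 1}{X + 6} = \frac{1 + X}{6 + X}$)
$\left(\left(5 - 2\right) + O{\left(6 \right)} 2\right)^{2} = \left(\left(5 - 2\right) + \frac{1 + 6}{6 + 6} \cdot 2\right)^{2} = \left(\left(5 - 2\right) + \frac{1}{12} \cdot 7 \cdot 2\right)^{2} = \left(3 + \frac{1}{12} \cdot 7 \cdot 2\right)^{2} = \left(3 + \frac{7}{12} \cdot 2\right)^{2} = \left(3 + \frac{7}{6}\right)^{2} = \left(\frac{25}{6}\right)^{2} = \frac{625}{36}$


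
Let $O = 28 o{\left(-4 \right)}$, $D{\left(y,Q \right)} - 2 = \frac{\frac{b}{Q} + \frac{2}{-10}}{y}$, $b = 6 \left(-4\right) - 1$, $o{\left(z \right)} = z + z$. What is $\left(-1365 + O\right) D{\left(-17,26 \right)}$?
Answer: $- \frac{7263319}{2210} \approx -3286.6$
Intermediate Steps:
$o{\left(z \right)} = 2 z$
$b = -25$ ($b = -24 - 1 = -25$)
$D{\left(y,Q \right)} = 2 + \frac{- \frac{1}{5} - \frac{25}{Q}}{y}$ ($D{\left(y,Q \right)} = 2 + \frac{- \frac{25}{Q} + \frac{2}{-10}}{y} = 2 + \frac{- \frac{25}{Q} + 2 \left(- \frac{1}{10}\right)}{y} = 2 + \frac{- \frac{25}{Q} - \frac{1}{5}}{y} = 2 + \frac{- \frac{1}{5} - \frac{25}{Q}}{y}$)
$O = -224$ ($O = 28 \cdot 2 \left(-4\right) = 28 \left(-8\right) = -224$)
$\left(-1365 + O\right) D{\left(-17,26 \right)} = \left(-1365 - 224\right) \left(2 - \frac{1}{5 \left(-17\right)} - \frac{25}{26 \left(-17\right)}\right) = - 1589 \left(2 - - \frac{1}{85} - \frac{25}{26} \left(- \frac{1}{17}\right)\right) = - 1589 \left(2 + \frac{1}{85} + \frac{25}{442}\right) = \left(-1589\right) \frac{4571}{2210} = - \frac{7263319}{2210}$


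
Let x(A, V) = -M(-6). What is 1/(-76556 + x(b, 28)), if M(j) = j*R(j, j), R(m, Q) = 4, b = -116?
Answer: -1/76532 ≈ -1.3066e-5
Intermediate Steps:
M(j) = 4*j (M(j) = j*4 = 4*j)
x(A, V) = 24 (x(A, V) = -4*(-6) = -1*(-24) = 24)
1/(-76556 + x(b, 28)) = 1/(-76556 + 24) = 1/(-76532) = -1/76532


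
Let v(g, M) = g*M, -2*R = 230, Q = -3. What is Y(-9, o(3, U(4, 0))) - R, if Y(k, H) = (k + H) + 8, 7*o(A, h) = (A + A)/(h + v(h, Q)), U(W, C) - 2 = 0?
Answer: 1593/14 ≈ 113.79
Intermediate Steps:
U(W, C) = 2 (U(W, C) = 2 + 0 = 2)
R = -115 (R = -1/2*230 = -115)
v(g, M) = M*g
o(A, h) = -A/(7*h) (o(A, h) = ((A + A)/(h - 3*h))/7 = ((2*A)/((-2*h)))/7 = ((2*A)*(-1/(2*h)))/7 = (-A/h)/7 = -A/(7*h))
Y(k, H) = 8 + H + k (Y(k, H) = (H + k) + 8 = 8 + H + k)
Y(-9, o(3, U(4, 0))) - R = (8 - 1/7*3/2 - 9) - 1*(-115) = (8 - 1/7*3*1/2 - 9) + 115 = (8 - 3/14 - 9) + 115 = -17/14 + 115 = 1593/14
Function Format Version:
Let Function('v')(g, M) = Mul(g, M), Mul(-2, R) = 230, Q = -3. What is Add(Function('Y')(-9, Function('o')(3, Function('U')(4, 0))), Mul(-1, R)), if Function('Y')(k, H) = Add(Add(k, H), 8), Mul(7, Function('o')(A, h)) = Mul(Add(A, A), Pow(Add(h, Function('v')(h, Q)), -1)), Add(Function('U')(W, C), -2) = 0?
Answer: Rational(1593, 14) ≈ 113.79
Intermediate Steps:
Function('U')(W, C) = 2 (Function('U')(W, C) = Add(2, 0) = 2)
R = -115 (R = Mul(Rational(-1, 2), 230) = -115)
Function('v')(g, M) = Mul(M, g)
Function('o')(A, h) = Mul(Rational(-1, 7), A, Pow(h, -1)) (Function('o')(A, h) = Mul(Rational(1, 7), Mul(Add(A, A), Pow(Add(h, Mul(-3, h)), -1))) = Mul(Rational(1, 7), Mul(Mul(2, A), Pow(Mul(-2, h), -1))) = Mul(Rational(1, 7), Mul(Mul(2, A), Mul(Rational(-1, 2), Pow(h, -1)))) = Mul(Rational(1, 7), Mul(-1, A, Pow(h, -1))) = Mul(Rational(-1, 7), A, Pow(h, -1)))
Function('Y')(k, H) = Add(8, H, k) (Function('Y')(k, H) = Add(Add(H, k), 8) = Add(8, H, k))
Add(Function('Y')(-9, Function('o')(3, Function('U')(4, 0))), Mul(-1, R)) = Add(Add(8, Mul(Rational(-1, 7), 3, Pow(2, -1)), -9), Mul(-1, -115)) = Add(Add(8, Mul(Rational(-1, 7), 3, Rational(1, 2)), -9), 115) = Add(Add(8, Rational(-3, 14), -9), 115) = Add(Rational(-17, 14), 115) = Rational(1593, 14)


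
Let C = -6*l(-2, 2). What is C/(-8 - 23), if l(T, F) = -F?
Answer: -12/31 ≈ -0.38710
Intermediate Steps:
C = 12 (C = -(-6)*2 = -6*(-2) = 12)
C/(-8 - 23) = 12/(-8 - 23) = 12/(-31) = 12*(-1/31) = -12/31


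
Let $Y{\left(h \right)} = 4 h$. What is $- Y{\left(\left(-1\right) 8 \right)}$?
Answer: $32$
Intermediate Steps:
$- Y{\left(\left(-1\right) 8 \right)} = - 4 \left(\left(-1\right) 8\right) = - 4 \left(-8\right) = \left(-1\right) \left(-32\right) = 32$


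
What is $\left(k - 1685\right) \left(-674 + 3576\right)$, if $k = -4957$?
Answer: $-19275084$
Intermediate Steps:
$\left(k - 1685\right) \left(-674 + 3576\right) = \left(-4957 - 1685\right) \left(-674 + 3576\right) = \left(-6642\right) 2902 = -19275084$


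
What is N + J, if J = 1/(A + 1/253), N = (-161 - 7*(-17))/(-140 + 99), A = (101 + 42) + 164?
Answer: 3272597/3184552 ≈ 1.0276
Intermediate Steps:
A = 307 (A = 143 + 164 = 307)
N = 42/41 (N = (-161 + 119)/(-41) = -42*(-1/41) = 42/41 ≈ 1.0244)
J = 253/77672 (J = 1/(307 + 1/253) = 1/(77672/253) = 253/77672 ≈ 0.0032573)
N + J = 42/41 + 253/77672 = 3272597/3184552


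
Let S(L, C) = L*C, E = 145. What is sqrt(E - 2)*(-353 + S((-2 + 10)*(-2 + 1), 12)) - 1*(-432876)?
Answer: 432876 - 449*sqrt(143) ≈ 4.2751e+5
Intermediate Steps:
S(L, C) = C*L
sqrt(E - 2)*(-353 + S((-2 + 10)*(-2 + 1), 12)) - 1*(-432876) = sqrt(145 - 2)*(-353 + 12*((-2 + 10)*(-2 + 1))) - 1*(-432876) = sqrt(143)*(-353 + 12*(8*(-1))) + 432876 = sqrt(143)*(-353 + 12*(-8)) + 432876 = sqrt(143)*(-353 - 96) + 432876 = sqrt(143)*(-449) + 432876 = -449*sqrt(143) + 432876 = 432876 - 449*sqrt(143)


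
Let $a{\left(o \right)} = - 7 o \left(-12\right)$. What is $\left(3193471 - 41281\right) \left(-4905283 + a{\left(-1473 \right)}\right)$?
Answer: $-15852410792850$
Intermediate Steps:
$a{\left(o \right)} = 84 o$
$\left(3193471 - 41281\right) \left(-4905283 + a{\left(-1473 \right)}\right) = \left(3193471 - 41281\right) \left(-4905283 + 84 \left(-1473\right)\right) = 3152190 \left(-4905283 - 123732\right) = 3152190 \left(-5029015\right) = -15852410792850$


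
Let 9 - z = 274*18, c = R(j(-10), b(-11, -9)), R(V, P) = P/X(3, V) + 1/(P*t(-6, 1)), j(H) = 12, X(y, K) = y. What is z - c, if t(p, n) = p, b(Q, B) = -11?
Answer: -324677/66 ≈ -4919.4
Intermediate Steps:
R(V, P) = -1/(6*P) + P/3 (R(V, P) = P/3 + 1/(P*(-6)) = P*(⅓) - ⅙/P = P/3 - 1/(6*P) = -1/(6*P) + P/3)
c = -241/66 (c = -⅙/(-11) + (⅓)*(-11) = -⅙*(-1/11) - 11/3 = 1/66 - 11/3 = -241/66 ≈ -3.6515)
z = -4923 (z = 9 - 274*18 = 9 - 1*4932 = 9 - 4932 = -4923)
z - c = -4923 - 1*(-241/66) = -4923 + 241/66 = -324677/66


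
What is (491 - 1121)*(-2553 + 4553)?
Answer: -1260000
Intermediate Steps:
(491 - 1121)*(-2553 + 4553) = -630*2000 = -1260000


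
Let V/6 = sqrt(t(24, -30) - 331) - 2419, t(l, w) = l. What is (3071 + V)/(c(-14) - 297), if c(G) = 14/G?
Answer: 11443/298 - 3*I*sqrt(307)/149 ≈ 38.399 - 0.35278*I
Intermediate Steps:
V = -14514 + 6*I*sqrt(307) (V = 6*(sqrt(24 - 331) - 2419) = 6*(sqrt(-307) - 2419) = 6*(I*sqrt(307) - 2419) = 6*(-2419 + I*sqrt(307)) = -14514 + 6*I*sqrt(307) ≈ -14514.0 + 105.13*I)
(3071 + V)/(c(-14) - 297) = (3071 + (-14514 + 6*I*sqrt(307)))/(14/(-14) - 297) = (-11443 + 6*I*sqrt(307))/(14*(-1/14) - 297) = (-11443 + 6*I*sqrt(307))/(-1 - 297) = (-11443 + 6*I*sqrt(307))/(-298) = (-11443 + 6*I*sqrt(307))*(-1/298) = 11443/298 - 3*I*sqrt(307)/149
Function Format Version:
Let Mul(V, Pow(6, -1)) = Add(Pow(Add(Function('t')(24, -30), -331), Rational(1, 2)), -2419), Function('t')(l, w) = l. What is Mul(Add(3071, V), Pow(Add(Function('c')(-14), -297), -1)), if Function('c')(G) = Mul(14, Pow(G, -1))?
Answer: Add(Rational(11443, 298), Mul(Rational(-3, 149), I, Pow(307, Rational(1, 2)))) ≈ Add(38.399, Mul(-0.35278, I))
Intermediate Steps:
V = Add(-14514, Mul(6, I, Pow(307, Rational(1, 2)))) (V = Mul(6, Add(Pow(Add(24, -331), Rational(1, 2)), -2419)) = Mul(6, Add(Pow(-307, Rational(1, 2)), -2419)) = Mul(6, Add(Mul(I, Pow(307, Rational(1, 2))), -2419)) = Mul(6, Add(-2419, Mul(I, Pow(307, Rational(1, 2))))) = Add(-14514, Mul(6, I, Pow(307, Rational(1, 2)))) ≈ Add(-14514., Mul(105.13, I)))
Mul(Add(3071, V), Pow(Add(Function('c')(-14), -297), -1)) = Mul(Add(3071, Add(-14514, Mul(6, I, Pow(307, Rational(1, 2))))), Pow(Add(Mul(14, Pow(-14, -1)), -297), -1)) = Mul(Add(-11443, Mul(6, I, Pow(307, Rational(1, 2)))), Pow(Add(Mul(14, Rational(-1, 14)), -297), -1)) = Mul(Add(-11443, Mul(6, I, Pow(307, Rational(1, 2)))), Pow(Add(-1, -297), -1)) = Mul(Add(-11443, Mul(6, I, Pow(307, Rational(1, 2)))), Pow(-298, -1)) = Mul(Add(-11443, Mul(6, I, Pow(307, Rational(1, 2)))), Rational(-1, 298)) = Add(Rational(11443, 298), Mul(Rational(-3, 149), I, Pow(307, Rational(1, 2))))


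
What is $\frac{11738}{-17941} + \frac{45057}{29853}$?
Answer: $\frac{152651041}{178530891} \approx 0.85504$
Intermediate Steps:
$\frac{11738}{-17941} + \frac{45057}{29853} = 11738 \left(- \frac{1}{17941}\right) + 45057 \cdot \frac{1}{29853} = - \frac{11738}{17941} + \frac{15019}{9951} = \frac{152651041}{178530891}$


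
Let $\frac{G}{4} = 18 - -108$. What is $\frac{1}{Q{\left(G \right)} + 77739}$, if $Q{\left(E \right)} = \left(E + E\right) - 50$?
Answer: $\frac{1}{78697} \approx 1.2707 \cdot 10^{-5}$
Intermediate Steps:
$G = 504$ ($G = 4 \left(18 - -108\right) = 4 \left(18 + 108\right) = 4 \cdot 126 = 504$)
$Q{\left(E \right)} = -50 + 2 E$ ($Q{\left(E \right)} = 2 E - 50 = -50 + 2 E$)
$\frac{1}{Q{\left(G \right)} + 77739} = \frac{1}{\left(-50 + 2 \cdot 504\right) + 77739} = \frac{1}{\left(-50 + 1008\right) + 77739} = \frac{1}{958 + 77739} = \frac{1}{78697}$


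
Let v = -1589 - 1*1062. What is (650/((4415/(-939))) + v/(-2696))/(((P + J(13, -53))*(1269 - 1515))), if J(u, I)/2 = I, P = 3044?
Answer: 326759887/1720550760864 ≈ 0.00018992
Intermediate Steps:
v = -2651 (v = -1589 - 1062 = -2651)
J(u, I) = 2*I
(650/((4415/(-939))) + v/(-2696))/(((P + J(13, -53))*(1269 - 1515))) = (650/((4415/(-939))) - 2651/(-2696))/(((3044 + 2*(-53))*(1269 - 1515))) = (650/((4415*(-1/939))) - 2651*(-1/2696))/(((3044 - 106)*(-246))) = (650/(-4415/939) + 2651/2696)/((2938*(-246))) = (650*(-939/4415) + 2651/2696)/(-722748) = (-122070/883 + 2651/2696)*(-1/722748) = -326759887/2380568*(-1/722748) = 326759887/1720550760864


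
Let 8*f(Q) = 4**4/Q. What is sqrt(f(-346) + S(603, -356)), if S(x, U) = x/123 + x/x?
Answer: sqrt(292302530)/7093 ≈ 2.4104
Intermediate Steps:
S(x, U) = 1 + x/123 (S(x, U) = x*(1/123) + 1 = x/123 + 1 = 1 + x/123)
f(Q) = 32/Q (f(Q) = (4**4/Q)/8 = (256/Q)/8 = 32/Q)
sqrt(f(-346) + S(603, -356)) = sqrt(32/(-346) + (1 + (1/123)*603)) = sqrt(32*(-1/346) + (1 + 201/41)) = sqrt(-16/173 + 242/41) = sqrt(41210/7093) = sqrt(292302530)/7093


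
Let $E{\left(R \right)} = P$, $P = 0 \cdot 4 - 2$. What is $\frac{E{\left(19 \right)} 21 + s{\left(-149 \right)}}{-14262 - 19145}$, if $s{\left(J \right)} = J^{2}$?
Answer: $- \frac{22159}{33407} \approx -0.6633$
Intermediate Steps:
$P = -2$ ($P = 0 - 2 = -2$)
$E{\left(R \right)} = -2$
$\frac{E{\left(19 \right)} 21 + s{\left(-149 \right)}}{-14262 - 19145} = \frac{\left(-2\right) 21 + \left(-149\right)^{2}}{-14262 - 19145} = \frac{-42 + 22201}{-33407} = 22159 \left(- \frac{1}{33407}\right) = - \frac{22159}{33407}$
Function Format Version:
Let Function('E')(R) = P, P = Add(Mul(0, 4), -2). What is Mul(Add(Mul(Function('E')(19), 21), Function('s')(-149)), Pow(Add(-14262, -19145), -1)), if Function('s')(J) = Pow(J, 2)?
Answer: Rational(-22159, 33407) ≈ -0.66330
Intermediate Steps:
P = -2 (P = Add(0, -2) = -2)
Function('E')(R) = -2
Mul(Add(Mul(Function('E')(19), 21), Function('s')(-149)), Pow(Add(-14262, -19145), -1)) = Mul(Add(Mul(-2, 21), Pow(-149, 2)), Pow(Add(-14262, -19145), -1)) = Mul(Add(-42, 22201), Pow(-33407, -1)) = Mul(22159, Rational(-1, 33407)) = Rational(-22159, 33407)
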